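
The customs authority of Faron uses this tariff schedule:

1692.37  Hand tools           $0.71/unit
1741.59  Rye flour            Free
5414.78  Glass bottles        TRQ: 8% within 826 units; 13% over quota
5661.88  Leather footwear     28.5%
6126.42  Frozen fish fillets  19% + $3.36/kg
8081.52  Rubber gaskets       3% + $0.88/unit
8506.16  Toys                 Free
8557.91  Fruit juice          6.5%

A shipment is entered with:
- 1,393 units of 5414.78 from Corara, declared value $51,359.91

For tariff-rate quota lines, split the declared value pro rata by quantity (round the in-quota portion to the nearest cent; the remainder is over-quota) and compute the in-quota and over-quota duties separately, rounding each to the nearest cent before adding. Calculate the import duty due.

Line 1 (5414.78, Corara, 1,393 units, $51,359.91):
Code 5414.78 is under a tariff-rate quota (threshold 826 units). In-quota: 826 units at 8%; over-quota: 567 units at 13%.
Pro-rata value split: in-quota = $51,359.91 × 826/1,393 = $30,454.62; over-quota = $51,359.91 − $30,454.62 = $20,905.29.
In-quota duty = $30,454.62 × 8% = $2,436.37. Over-quota duty = $20,905.29 × 13% = $2,717.69.
Line duty = $2,436.37 + $2,717.69 = $5,154.06.

$5,154.06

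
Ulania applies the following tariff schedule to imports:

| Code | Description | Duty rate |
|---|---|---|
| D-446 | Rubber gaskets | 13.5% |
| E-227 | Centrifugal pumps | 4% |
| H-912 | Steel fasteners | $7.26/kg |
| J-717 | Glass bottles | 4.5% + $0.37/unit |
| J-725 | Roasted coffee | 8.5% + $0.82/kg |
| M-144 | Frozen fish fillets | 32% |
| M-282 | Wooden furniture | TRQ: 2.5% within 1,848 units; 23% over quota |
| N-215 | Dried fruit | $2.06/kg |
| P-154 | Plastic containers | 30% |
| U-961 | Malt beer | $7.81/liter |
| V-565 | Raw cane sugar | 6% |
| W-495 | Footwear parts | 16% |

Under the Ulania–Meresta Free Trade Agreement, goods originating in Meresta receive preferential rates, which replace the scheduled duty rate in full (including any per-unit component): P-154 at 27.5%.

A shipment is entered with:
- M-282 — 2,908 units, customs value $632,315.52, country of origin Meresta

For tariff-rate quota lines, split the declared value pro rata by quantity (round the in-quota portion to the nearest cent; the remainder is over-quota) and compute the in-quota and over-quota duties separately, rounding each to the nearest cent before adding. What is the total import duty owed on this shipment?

$63,057.60

Line 1 (M-282, Meresta, 2,908 units, $632,315.52):
Code M-282 is under a tariff-rate quota (threshold 1,848 units). In-quota: 1,848 units at 2.5%; over-quota: 1,060 units at 23%.
Pro-rata value split: in-quota = $632,315.52 × 1,848/2,908 = $401,829.12; over-quota = $632,315.52 − $401,829.12 = $230,486.40.
In-quota duty = $401,829.12 × 2.5% = $10,045.73. Over-quota duty = $230,486.40 × 23% = $53,011.87.
Line duty = $10,045.73 + $53,011.87 = $63,057.60.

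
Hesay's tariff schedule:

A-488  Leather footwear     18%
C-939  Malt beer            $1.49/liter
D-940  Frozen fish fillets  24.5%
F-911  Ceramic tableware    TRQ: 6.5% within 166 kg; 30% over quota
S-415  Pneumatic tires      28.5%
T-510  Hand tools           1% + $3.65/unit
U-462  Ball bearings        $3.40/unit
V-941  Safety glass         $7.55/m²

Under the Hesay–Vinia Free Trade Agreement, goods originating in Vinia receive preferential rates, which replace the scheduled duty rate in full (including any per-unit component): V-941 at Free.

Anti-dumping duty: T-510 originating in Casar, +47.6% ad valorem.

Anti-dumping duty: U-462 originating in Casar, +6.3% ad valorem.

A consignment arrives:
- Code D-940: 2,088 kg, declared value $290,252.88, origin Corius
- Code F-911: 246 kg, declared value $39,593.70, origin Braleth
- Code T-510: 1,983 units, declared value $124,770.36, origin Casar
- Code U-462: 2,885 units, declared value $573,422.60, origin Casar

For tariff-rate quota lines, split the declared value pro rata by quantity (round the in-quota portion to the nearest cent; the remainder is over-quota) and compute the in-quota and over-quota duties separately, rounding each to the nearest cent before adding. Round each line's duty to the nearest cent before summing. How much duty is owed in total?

$190,522.37

Line 1 (D-940, Corius, 2,088 kg, $290,252.88):
Base rate for D-940 is 24.5%.
Duty = $290,252.88 × 24.5% = $71,111.96.
Line 2 (F-911, Braleth, 246 kg, $39,593.70):
Code F-911 is under a tariff-rate quota (threshold 166 kg). In-quota: 166 kg at 6.5%; over-quota: 80 kg at 30%.
Pro-rata value split: in-quota = $39,593.70 × 166/246 = $26,717.70; over-quota = $39,593.70 − $26,717.70 = $12,876.00.
In-quota duty = $26,717.70 × 6.5% = $1,736.65. Over-quota duty = $12,876.00 × 30% = $3,862.80.
Line duty = $1,736.65 + $3,862.80 = $5,599.45.
Line 3 (T-510, Casar, 1,983 units, $124,770.36):
Base rate for T-510 is 1% + $3.65/unit.
Additional duty on T-510 from Casar: +47.6%. Applied ad valorem rate: 1% + 47.6% = 48.6%.
Duty = $124,770.36 × 48.6% + 1,983 × $3.65 = $67,876.34.
Line 4 (U-462, Casar, 2,885 units, $573,422.60):
Base rate for U-462 is $3.40/unit.
Additional duty on U-462 from Casar: +6.3% ad valorem. Applied ad valorem rate = 6.3%.
Duty = $573,422.60 × 6.3% + 2,885 × $3.40 = $45,934.62.
Total = $71,111.96 + $5,599.45 + $67,876.34 + $45,934.62 = $190,522.37.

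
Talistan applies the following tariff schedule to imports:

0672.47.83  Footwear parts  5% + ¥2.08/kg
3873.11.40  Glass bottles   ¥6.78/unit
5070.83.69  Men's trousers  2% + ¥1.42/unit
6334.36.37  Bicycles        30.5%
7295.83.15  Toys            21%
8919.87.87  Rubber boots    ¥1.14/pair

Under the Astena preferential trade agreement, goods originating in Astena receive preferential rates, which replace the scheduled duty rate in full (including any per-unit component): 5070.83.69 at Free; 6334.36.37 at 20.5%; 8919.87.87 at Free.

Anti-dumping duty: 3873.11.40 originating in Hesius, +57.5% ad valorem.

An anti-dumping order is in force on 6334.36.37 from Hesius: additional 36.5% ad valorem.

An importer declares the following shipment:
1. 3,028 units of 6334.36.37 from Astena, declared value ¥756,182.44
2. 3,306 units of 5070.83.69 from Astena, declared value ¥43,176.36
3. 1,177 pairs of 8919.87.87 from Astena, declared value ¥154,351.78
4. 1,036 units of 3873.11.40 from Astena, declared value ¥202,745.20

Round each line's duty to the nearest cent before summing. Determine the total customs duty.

Line 1 (6334.36.37, Astena, 3,028 units, ¥756,182.44):
Base rate for 6334.36.37 is 30.5%.
Origin Astena qualifies under the Talistan–Astena agreement and 6334.36.37 is covered: preferential rate 20.5% applies instead.
The additional-duty order on 6334.36.37 targets Hesius, not Astena; it does not apply.
Duty = ¥756,182.44 × 20.5% = ¥155,017.40.
Line 2 (5070.83.69, Astena, 3,306 units, ¥43,176.36):
Base rate for 5070.83.69 is 2% + ¥1.42/unit.
Origin Astena qualifies under the Talistan–Astena agreement and 5070.83.69 is covered: preferential rate Free applies instead.
Duty = ¥43,176.36 × 0% = ¥0.00.
Line 3 (8919.87.87, Astena, 1,177 pairs, ¥154,351.78):
Base rate for 8919.87.87 is ¥1.14/pair.
Origin Astena qualifies under the Talistan–Astena agreement and 8919.87.87 is covered: preferential rate Free applies instead.
Duty = ¥154,351.78 × 0% = ¥0.00.
Line 4 (3873.11.40, Astena, 1,036 units, ¥202,745.20):
Base rate for 3873.11.40 is ¥6.78/unit.
Origin Astena is the FTA partner but 3873.11.40 is not on the preference list; base rate stands.
The additional-duty order on 3873.11.40 targets Hesius, not Astena; it does not apply.
Duty = 1,036 × ¥6.78 = ¥7,024.08.
Total = ¥155,017.40 + ¥0.00 + ¥0.00 + ¥7,024.08 = ¥162,041.48.

¥162,041.48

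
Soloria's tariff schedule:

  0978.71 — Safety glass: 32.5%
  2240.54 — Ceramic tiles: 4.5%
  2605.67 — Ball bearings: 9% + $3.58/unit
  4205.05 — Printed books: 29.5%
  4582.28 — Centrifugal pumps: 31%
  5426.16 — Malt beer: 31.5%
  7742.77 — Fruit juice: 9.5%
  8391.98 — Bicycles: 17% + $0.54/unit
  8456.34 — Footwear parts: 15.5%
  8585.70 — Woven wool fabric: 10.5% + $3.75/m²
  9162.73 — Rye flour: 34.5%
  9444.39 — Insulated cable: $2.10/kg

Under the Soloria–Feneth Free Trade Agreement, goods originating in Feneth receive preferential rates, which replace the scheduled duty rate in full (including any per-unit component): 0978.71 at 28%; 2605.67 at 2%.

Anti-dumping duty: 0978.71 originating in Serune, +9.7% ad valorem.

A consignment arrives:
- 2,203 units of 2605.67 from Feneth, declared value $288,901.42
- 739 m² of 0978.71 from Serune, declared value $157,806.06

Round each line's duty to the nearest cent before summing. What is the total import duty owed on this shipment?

Line 1 (2605.67, Feneth, 2,203 units, $288,901.42):
Base rate for 2605.67 is 9% + $3.58/unit.
Origin Feneth qualifies under the Soloria–Feneth agreement and 2605.67 is covered: preferential rate 2% applies instead.
Duty = $288,901.42 × 2% = $5,778.03.
Line 2 (0978.71, Serune, 739 m², $157,806.06):
Base rate for 0978.71 is 32.5%.
0978.71 has an FTA preferential rate, but origin Serune is not Feneth; base rate stands.
Additional duty on 0978.71 from Serune: +9.7%. Applied ad valorem rate: 32.5% + 9.7% = 42.2%.
Duty = $157,806.06 × 42.2% = $66,594.16.
Total = $5,778.03 + $66,594.16 = $72,372.19.

$72,372.19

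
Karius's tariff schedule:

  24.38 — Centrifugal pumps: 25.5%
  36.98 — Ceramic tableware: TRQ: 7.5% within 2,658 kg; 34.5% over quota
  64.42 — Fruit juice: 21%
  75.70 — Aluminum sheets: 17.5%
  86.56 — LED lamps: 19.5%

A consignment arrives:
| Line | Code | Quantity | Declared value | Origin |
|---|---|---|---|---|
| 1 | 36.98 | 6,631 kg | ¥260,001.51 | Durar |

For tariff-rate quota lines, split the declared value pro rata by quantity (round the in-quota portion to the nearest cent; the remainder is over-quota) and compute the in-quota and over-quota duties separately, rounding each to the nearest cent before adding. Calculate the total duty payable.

Line 1 (36.98, Durar, 6,631 kg, ¥260,001.51):
Code 36.98 is under a tariff-rate quota (threshold 2,658 kg). In-quota: 2,658 kg at 7.5%; over-quota: 3,973 kg at 34.5%.
Pro-rata value split: in-quota = ¥260,001.51 × 2,658/6,631 = ¥104,220.18; over-quota = ¥260,001.51 − ¥104,220.18 = ¥155,781.33.
In-quota duty = ¥104,220.18 × 7.5% = ¥7,816.51. Over-quota duty = ¥155,781.33 × 34.5% = ¥53,744.56.
Line duty = ¥7,816.51 + ¥53,744.56 = ¥61,561.07.

¥61,561.07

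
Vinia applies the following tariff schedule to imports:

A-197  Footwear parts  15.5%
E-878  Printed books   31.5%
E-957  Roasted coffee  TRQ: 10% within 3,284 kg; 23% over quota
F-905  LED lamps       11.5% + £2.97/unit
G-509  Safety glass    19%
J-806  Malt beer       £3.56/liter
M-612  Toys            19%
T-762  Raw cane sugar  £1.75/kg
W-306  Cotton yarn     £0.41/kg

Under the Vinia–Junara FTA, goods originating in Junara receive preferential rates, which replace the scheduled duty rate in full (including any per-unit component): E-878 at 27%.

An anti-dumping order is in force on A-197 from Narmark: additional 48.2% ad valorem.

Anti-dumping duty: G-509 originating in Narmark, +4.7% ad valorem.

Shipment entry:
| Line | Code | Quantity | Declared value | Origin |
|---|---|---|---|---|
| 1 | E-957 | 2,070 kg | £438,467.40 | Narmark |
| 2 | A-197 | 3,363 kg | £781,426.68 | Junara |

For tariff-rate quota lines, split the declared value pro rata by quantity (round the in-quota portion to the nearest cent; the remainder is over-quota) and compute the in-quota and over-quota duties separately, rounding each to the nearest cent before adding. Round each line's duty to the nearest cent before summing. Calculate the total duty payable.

Line 1 (E-957, Narmark, 2,070 kg, £438,467.40):
Code E-957 is under a tariff-rate quota (threshold 3,284 kg). Quantity 2,070 kg is within the quota, so the in-quota rate 10% applies to the full value.
Duty = £438,467.40 × 10% = £43,846.74.
Line 2 (A-197, Junara, 3,363 kg, £781,426.68):
Base rate for A-197 is 15.5%.
Origin Junara is the FTA partner but A-197 is not on the preference list; base rate stands.
The additional-duty order on A-197 targets Narmark, not Junara; it does not apply.
Duty = £781,426.68 × 15.5% = £121,121.14.
Total = £43,846.74 + £121,121.14 = £164,967.88.

£164,967.88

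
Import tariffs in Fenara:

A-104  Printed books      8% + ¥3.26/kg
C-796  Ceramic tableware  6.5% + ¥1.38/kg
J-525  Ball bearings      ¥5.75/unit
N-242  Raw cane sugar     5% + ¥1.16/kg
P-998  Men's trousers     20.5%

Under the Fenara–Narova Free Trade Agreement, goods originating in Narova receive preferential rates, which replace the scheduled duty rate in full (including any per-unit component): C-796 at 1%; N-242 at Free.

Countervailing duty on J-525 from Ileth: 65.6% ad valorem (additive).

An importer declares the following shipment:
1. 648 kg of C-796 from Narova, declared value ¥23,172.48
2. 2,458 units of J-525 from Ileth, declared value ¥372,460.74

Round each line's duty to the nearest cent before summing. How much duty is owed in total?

¥258,699.47

Line 1 (C-796, Narova, 648 kg, ¥23,172.48):
Base rate for C-796 is 6.5% + ¥1.38/kg.
Origin Narova qualifies under the Fenara–Narova agreement and C-796 is covered: preferential rate 1% applies instead.
Duty = ¥23,172.48 × 1% = ¥231.72.
Line 2 (J-525, Ileth, 2,458 units, ¥372,460.74):
Base rate for J-525 is ¥5.75/unit.
Additional duty on J-525 from Ileth: +65.6% ad valorem. Applied ad valorem rate = 65.6%.
Duty = ¥372,460.74 × 65.6% + 2,458 × ¥5.75 = ¥258,467.75.
Total = ¥231.72 + ¥258,467.75 = ¥258,699.47.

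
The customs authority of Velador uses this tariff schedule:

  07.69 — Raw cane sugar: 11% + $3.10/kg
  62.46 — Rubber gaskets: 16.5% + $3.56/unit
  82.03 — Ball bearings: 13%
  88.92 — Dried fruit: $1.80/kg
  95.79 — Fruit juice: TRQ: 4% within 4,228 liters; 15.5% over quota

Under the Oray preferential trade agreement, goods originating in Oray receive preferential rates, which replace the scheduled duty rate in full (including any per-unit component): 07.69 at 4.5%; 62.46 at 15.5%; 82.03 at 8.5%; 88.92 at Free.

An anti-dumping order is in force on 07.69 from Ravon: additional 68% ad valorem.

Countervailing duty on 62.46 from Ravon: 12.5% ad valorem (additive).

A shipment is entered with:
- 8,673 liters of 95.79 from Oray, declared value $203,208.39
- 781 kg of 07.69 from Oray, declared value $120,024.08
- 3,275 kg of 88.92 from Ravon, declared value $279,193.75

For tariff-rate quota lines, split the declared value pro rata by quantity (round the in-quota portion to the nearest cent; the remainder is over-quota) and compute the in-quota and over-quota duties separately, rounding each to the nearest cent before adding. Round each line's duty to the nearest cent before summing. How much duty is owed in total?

Line 1 (95.79, Oray, 8,673 liters, $203,208.39):
Code 95.79 is under a tariff-rate quota (threshold 4,228 liters). In-quota: 4,228 liters at 4%; over-quota: 4,445 liters at 15.5%.
Pro-rata value split: in-quota = $203,208.39 × 4,228/8,673 = $99,062.04; over-quota = $203,208.39 − $99,062.04 = $104,146.35.
In-quota duty = $99,062.04 × 4% = $3,962.48. Over-quota duty = $104,146.35 × 15.5% = $16,142.68.
Line duty = $3,962.48 + $16,142.68 = $20,105.16.
Line 2 (07.69, Oray, 781 kg, $120,024.08):
Base rate for 07.69 is 11% + $3.10/kg.
Origin Oray qualifies under the Velador–Oray agreement and 07.69 is covered: preferential rate 4.5% applies instead.
The additional-duty order on 07.69 targets Ravon, not Oray; it does not apply.
Duty = $120,024.08 × 4.5% = $5,401.08.
Line 3 (88.92, Ravon, 3,275 kg, $279,193.75):
Base rate for 88.92 is $1.80/kg.
88.92 has an FTA preferential rate, but origin Ravon is not Oray; base rate stands.
Duty = 3,275 × $1.80 = $5,895.00.
Total = $20,105.16 + $5,401.08 + $5,895.00 = $31,401.24.

$31,401.24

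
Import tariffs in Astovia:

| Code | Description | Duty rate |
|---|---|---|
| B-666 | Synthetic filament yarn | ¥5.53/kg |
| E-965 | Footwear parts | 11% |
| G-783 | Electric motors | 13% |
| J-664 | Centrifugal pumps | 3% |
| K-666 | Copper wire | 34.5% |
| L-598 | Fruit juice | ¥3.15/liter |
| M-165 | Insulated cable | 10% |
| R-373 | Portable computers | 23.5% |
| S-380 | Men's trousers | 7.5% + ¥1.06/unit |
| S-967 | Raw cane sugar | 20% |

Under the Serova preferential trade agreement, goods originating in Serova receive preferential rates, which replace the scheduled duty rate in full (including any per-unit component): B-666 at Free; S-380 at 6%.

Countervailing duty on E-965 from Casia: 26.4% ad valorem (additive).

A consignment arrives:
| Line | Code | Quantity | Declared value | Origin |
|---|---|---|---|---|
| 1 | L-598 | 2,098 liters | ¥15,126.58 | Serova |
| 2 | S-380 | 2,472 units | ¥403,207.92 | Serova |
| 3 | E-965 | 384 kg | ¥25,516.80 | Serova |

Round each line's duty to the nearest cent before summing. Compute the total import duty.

Line 1 (L-598, Serova, 2,098 liters, ¥15,126.58):
Base rate for L-598 is ¥3.15/liter.
Origin Serova is the FTA partner but L-598 is not on the preference list; base rate stands.
Duty = 2,098 × ¥3.15 = ¥6,608.70.
Line 2 (S-380, Serova, 2,472 units, ¥403,207.92):
Base rate for S-380 is 7.5% + ¥1.06/unit.
Origin Serova qualifies under the Astovia–Serova agreement and S-380 is covered: preferential rate 6% applies instead.
Duty = ¥403,207.92 × 6% = ¥24,192.48.
Line 3 (E-965, Serova, 384 kg, ¥25,516.80):
Base rate for E-965 is 11%.
Origin Serova is the FTA partner but E-965 is not on the preference list; base rate stands.
The additional-duty order on E-965 targets Casia, not Serova; it does not apply.
Duty = ¥25,516.80 × 11% = ¥2,806.85.
Total = ¥6,608.70 + ¥24,192.48 + ¥2,806.85 = ¥33,608.03.

¥33,608.03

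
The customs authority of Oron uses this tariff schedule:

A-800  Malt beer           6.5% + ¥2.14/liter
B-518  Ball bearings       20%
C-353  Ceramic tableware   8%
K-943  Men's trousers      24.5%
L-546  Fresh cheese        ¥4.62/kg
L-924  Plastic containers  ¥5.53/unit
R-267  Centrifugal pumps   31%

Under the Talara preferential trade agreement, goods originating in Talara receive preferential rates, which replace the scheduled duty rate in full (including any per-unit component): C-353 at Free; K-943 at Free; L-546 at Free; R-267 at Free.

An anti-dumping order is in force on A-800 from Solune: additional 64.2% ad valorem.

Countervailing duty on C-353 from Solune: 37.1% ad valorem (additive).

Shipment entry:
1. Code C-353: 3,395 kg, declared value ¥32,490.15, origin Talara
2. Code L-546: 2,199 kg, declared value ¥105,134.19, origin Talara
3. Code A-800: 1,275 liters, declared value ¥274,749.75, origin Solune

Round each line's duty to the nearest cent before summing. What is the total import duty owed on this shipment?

¥196,976.57

Line 1 (C-353, Talara, 3,395 kg, ¥32,490.15):
Base rate for C-353 is 8%.
Origin Talara qualifies under the Oron–Talara agreement and C-353 is covered: preferential rate Free applies instead.
The additional-duty order on C-353 targets Solune, not Talara; it does not apply.
Duty = ¥32,490.15 × 0% = ¥0.00.
Line 2 (L-546, Talara, 2,199 kg, ¥105,134.19):
Base rate for L-546 is ¥4.62/kg.
Origin Talara qualifies under the Oron–Talara agreement and L-546 is covered: preferential rate Free applies instead.
Duty = ¥105,134.19 × 0% = ¥0.00.
Line 3 (A-800, Solune, 1,275 liters, ¥274,749.75):
Base rate for A-800 is 6.5% + ¥2.14/liter.
Additional duty on A-800 from Solune: +64.2%. Applied ad valorem rate: 6.5% + 64.2% = 70.7%.
Duty = ¥274,749.75 × 70.7% + 1,275 × ¥2.14 = ¥196,976.57.
Total = ¥0.00 + ¥0.00 + ¥196,976.57 = ¥196,976.57.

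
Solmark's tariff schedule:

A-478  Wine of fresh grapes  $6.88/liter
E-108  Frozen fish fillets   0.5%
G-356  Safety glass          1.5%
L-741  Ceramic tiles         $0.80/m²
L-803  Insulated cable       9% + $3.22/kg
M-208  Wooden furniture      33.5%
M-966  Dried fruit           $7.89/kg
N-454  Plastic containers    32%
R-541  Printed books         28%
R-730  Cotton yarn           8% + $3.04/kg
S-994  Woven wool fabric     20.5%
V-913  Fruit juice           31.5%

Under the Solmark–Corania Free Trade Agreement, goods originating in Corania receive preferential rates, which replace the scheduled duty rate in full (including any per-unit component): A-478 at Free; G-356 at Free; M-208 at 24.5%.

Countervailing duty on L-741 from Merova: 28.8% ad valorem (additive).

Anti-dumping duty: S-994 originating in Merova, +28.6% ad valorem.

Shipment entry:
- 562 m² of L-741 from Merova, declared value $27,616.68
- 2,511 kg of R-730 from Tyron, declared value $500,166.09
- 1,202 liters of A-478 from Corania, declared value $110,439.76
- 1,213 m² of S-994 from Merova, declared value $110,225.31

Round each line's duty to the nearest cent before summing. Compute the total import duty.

$110,170.56

Line 1 (L-741, Merova, 562 m², $27,616.68):
Base rate for L-741 is $0.80/m².
Additional duty on L-741 from Merova: +28.8% ad valorem. Applied ad valorem rate = 28.8%.
Duty = $27,616.68 × 28.8% + 562 × $0.80 = $8,403.20.
Line 2 (R-730, Tyron, 2,511 kg, $500,166.09):
Base rate for R-730 is 8% + $3.04/kg.
Duty = $500,166.09 × 8% + 2,511 × $3.04 = $47,646.73.
Line 3 (A-478, Corania, 1,202 liters, $110,439.76):
Base rate for A-478 is $6.88/liter.
Origin Corania qualifies under the Solmark–Corania agreement and A-478 is covered: preferential rate Free applies instead.
Duty = $110,439.76 × 0% = $0.00.
Line 4 (S-994, Merova, 1,213 m², $110,225.31):
Base rate for S-994 is 20.5%.
Additional duty on S-994 from Merova: +28.6%. Applied ad valorem rate: 20.5% + 28.6% = 49.1%.
Duty = $110,225.31 × 49.1% = $54,120.63.
Total = $8,403.20 + $47,646.73 + $0.00 + $54,120.63 = $110,170.56.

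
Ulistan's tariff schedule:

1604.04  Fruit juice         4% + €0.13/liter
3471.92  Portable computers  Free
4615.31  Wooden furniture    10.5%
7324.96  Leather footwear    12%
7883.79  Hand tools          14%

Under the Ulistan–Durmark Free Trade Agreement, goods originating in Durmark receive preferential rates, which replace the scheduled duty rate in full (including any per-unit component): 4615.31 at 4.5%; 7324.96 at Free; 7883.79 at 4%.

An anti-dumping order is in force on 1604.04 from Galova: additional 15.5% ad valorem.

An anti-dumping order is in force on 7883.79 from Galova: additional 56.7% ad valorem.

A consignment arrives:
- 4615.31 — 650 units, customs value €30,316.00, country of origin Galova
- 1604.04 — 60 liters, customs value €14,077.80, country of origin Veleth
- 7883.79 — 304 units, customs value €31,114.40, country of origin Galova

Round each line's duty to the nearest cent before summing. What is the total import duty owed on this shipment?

€25,751.97

Line 1 (4615.31, Galova, 650 units, €30,316.00):
Base rate for 4615.31 is 10.5%.
4615.31 has an FTA preferential rate, but origin Galova is not Durmark; base rate stands.
Duty = €30,316.00 × 10.5% = €3,183.18.
Line 2 (1604.04, Veleth, 60 liters, €14,077.80):
Base rate for 1604.04 is 4% + €0.13/liter.
The additional-duty order on 1604.04 targets Galova, not Veleth; it does not apply.
Duty = €14,077.80 × 4% + 60 × €0.13 = €570.91.
Line 3 (7883.79, Galova, 304 units, €31,114.40):
Base rate for 7883.79 is 14%.
7883.79 has an FTA preferential rate, but origin Galova is not Durmark; base rate stands.
Additional duty on 7883.79 from Galova: +56.7%. Applied ad valorem rate: 14% + 56.7% = 70.7%.
Duty = €31,114.40 × 70.7% = €21,997.88.
Total = €3,183.18 + €570.91 + €21,997.88 = €25,751.97.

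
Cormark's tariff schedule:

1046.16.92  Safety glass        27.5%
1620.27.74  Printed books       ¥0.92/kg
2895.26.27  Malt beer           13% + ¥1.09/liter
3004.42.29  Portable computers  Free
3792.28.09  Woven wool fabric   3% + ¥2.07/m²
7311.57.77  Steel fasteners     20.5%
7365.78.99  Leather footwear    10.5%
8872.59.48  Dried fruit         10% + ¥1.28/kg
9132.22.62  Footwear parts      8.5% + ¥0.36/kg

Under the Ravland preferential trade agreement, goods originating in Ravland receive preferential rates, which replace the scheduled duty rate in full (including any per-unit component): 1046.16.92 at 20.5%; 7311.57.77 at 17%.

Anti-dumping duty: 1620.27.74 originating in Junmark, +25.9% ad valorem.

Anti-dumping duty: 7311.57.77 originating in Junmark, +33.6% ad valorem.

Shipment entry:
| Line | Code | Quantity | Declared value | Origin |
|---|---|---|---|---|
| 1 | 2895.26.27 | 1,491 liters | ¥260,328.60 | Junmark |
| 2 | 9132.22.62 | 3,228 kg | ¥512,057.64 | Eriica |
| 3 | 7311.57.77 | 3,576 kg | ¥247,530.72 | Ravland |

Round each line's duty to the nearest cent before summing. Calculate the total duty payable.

Line 1 (2895.26.27, Junmark, 1,491 liters, ¥260,328.60):
Base rate for 2895.26.27 is 13% + ¥1.09/liter.
Duty = ¥260,328.60 × 13% + 1,491 × ¥1.09 = ¥35,467.91.
Line 2 (9132.22.62, Eriica, 3,228 kg, ¥512,057.64):
Base rate for 9132.22.62 is 8.5% + ¥0.36/kg.
Duty = ¥512,057.64 × 8.5% + 3,228 × ¥0.36 = ¥44,686.98.
Line 3 (7311.57.77, Ravland, 3,576 kg, ¥247,530.72):
Base rate for 7311.57.77 is 20.5%.
Origin Ravland qualifies under the Cormark–Ravland agreement and 7311.57.77 is covered: preferential rate 17% applies instead.
The additional-duty order on 7311.57.77 targets Junmark, not Ravland; it does not apply.
Duty = ¥247,530.72 × 17% = ¥42,080.22.
Total = ¥35,467.91 + ¥44,686.98 + ¥42,080.22 = ¥122,235.11.

¥122,235.11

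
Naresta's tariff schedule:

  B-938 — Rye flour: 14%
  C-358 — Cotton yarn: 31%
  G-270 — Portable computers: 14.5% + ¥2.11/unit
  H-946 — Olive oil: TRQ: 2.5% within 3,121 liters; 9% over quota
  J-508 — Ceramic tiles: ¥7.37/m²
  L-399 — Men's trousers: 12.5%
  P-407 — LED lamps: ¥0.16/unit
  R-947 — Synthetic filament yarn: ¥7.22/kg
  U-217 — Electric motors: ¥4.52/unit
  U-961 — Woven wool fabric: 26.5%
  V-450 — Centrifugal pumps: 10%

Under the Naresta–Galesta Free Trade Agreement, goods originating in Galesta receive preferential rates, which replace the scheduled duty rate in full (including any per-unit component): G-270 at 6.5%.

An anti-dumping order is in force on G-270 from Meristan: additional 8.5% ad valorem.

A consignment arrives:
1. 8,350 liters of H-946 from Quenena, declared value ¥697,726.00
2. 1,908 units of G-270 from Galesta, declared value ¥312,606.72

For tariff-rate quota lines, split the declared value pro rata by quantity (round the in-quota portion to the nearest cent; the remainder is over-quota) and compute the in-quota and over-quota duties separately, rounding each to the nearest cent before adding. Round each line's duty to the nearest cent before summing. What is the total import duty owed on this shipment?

Line 1 (H-946, Quenena, 8,350 liters, ¥697,726.00):
Code H-946 is under a tariff-rate quota (threshold 3,121 liters). In-quota: 3,121 liters at 2.5%; over-quota: 5,229 liters at 9%.
Pro-rata value split: in-quota = ¥697,726.00 × 3,121/8,350 = ¥260,790.76; over-quota = ¥697,726.00 − ¥260,790.76 = ¥436,935.24.
In-quota duty = ¥260,790.76 × 2.5% = ¥6,519.77. Over-quota duty = ¥436,935.24 × 9% = ¥39,324.17.
Line duty = ¥6,519.77 + ¥39,324.17 = ¥45,843.94.
Line 2 (G-270, Galesta, 1,908 units, ¥312,606.72):
Base rate for G-270 is 14.5% + ¥2.11/unit.
Origin Galesta qualifies under the Naresta–Galesta agreement and G-270 is covered: preferential rate 6.5% applies instead.
The additional-duty order on G-270 targets Meristan, not Galesta; it does not apply.
Duty = ¥312,606.72 × 6.5% = ¥20,319.44.
Total = ¥45,843.94 + ¥20,319.44 = ¥66,163.38.

¥66,163.38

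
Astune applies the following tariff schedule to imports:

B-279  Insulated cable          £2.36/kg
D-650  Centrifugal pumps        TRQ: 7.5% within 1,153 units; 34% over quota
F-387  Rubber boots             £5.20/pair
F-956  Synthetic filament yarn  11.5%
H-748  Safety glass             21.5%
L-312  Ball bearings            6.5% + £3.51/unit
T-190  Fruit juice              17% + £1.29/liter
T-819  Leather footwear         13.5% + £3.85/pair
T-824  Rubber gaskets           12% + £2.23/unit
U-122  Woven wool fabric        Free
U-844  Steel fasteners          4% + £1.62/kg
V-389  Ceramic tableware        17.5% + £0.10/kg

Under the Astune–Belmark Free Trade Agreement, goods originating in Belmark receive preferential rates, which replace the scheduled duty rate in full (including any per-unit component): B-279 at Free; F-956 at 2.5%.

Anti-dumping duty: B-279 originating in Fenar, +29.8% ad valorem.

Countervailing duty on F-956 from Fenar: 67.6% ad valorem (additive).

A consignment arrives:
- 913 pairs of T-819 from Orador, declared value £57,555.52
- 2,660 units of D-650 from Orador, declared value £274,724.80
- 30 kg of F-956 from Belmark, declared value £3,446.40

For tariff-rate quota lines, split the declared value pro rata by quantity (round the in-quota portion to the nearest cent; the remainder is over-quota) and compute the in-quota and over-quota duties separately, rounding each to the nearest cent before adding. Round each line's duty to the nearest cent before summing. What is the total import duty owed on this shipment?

Line 1 (T-819, Orador, 913 pairs, £57,555.52):
Base rate for T-819 is 13.5% + £3.85/pair.
Duty = £57,555.52 × 13.5% + 913 × £3.85 = £11,285.05.
Line 2 (D-650, Orador, 2,660 units, £274,724.80):
Code D-650 is under a tariff-rate quota (threshold 1,153 units). In-quota: 1,153 units at 7.5%; over-quota: 1,507 units at 34%.
Pro-rata value split: in-quota = £274,724.80 × 1,153/2,660 = £119,081.84; over-quota = £274,724.80 − £119,081.84 = £155,642.96.
In-quota duty = £119,081.84 × 7.5% = £8,931.14. Over-quota duty = £155,642.96 × 34% = £52,918.61.
Line duty = £8,931.14 + £52,918.61 = £61,849.75.
Line 3 (F-956, Belmark, 30 kg, £3,446.40):
Base rate for F-956 is 11.5%.
Origin Belmark qualifies under the Astune–Belmark agreement and F-956 is covered: preferential rate 2.5% applies instead.
The additional-duty order on F-956 targets Fenar, not Belmark; it does not apply.
Duty = £3,446.40 × 2.5% = £86.16.
Total = £11,285.05 + £61,849.75 + £86.16 = £73,220.96.

£73,220.96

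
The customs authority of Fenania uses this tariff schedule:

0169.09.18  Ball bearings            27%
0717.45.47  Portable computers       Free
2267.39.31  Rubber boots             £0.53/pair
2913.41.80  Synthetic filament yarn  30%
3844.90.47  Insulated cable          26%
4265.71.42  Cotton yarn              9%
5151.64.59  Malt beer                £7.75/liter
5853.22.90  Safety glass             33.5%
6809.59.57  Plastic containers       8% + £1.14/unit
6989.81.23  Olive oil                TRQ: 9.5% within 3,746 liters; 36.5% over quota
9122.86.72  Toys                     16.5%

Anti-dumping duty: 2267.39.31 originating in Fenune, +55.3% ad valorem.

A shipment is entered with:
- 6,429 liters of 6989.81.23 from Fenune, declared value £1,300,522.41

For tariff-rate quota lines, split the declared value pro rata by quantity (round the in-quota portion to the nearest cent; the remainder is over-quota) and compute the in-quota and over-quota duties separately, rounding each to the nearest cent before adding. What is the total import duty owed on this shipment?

Line 1 (6989.81.23, Fenune, 6,429 liters, £1,300,522.41):
Code 6989.81.23 is under a tariff-rate quota (threshold 3,746 liters). In-quota: 3,746 liters at 9.5%; over-quota: 2,683 liters at 36.5%.
Pro-rata value split: in-quota = £1,300,522.41 × 3,746/6,429 = £757,778.34; over-quota = £1,300,522.41 − £757,778.34 = £542,744.07.
In-quota duty = £757,778.34 × 9.5% = £71,988.94. Over-quota duty = £542,744.07 × 36.5% = £198,101.59.
Line duty = £71,988.94 + £198,101.59 = £270,090.53.

£270,090.53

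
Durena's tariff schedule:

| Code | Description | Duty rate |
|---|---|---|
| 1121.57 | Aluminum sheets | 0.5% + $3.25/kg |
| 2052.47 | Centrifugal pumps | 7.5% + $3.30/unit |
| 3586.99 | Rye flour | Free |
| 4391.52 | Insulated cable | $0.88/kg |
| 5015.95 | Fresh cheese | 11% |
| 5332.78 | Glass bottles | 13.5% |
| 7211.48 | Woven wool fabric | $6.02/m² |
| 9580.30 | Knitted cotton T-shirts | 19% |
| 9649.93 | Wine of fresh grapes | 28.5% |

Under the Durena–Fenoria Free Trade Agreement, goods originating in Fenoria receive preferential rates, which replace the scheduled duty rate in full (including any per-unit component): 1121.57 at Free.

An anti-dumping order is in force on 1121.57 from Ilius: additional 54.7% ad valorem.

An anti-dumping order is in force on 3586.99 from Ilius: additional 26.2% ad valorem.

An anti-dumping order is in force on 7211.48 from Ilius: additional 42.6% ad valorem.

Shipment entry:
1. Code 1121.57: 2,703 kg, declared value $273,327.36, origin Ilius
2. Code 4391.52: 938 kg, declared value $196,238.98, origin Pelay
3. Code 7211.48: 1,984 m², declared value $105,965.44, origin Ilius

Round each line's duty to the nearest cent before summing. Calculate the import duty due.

Line 1 (1121.57, Ilius, 2,703 kg, $273,327.36):
Base rate for 1121.57 is 0.5% + $3.25/kg.
1121.57 has an FTA preferential rate, but origin Ilius is not Fenoria; base rate stands.
Additional duty on 1121.57 from Ilius: +54.7%. Applied ad valorem rate: 0.5% + 54.7% = 55.2%.
Duty = $273,327.36 × 55.2% + 2,703 × $3.25 = $159,661.45.
Line 2 (4391.52, Pelay, 938 kg, $196,238.98):
Base rate for 4391.52 is $0.88/kg.
Duty = 938 × $0.88 = $825.44.
Line 3 (7211.48, Ilius, 1,984 m², $105,965.44):
Base rate for 7211.48 is $6.02/m².
Additional duty on 7211.48 from Ilius: +42.6% ad valorem. Applied ad valorem rate = 42.6%.
Duty = $105,965.44 × 42.6% + 1,984 × $6.02 = $57,084.96.
Total = $159,661.45 + $825.44 + $57,084.96 = $217,571.85.

$217,571.85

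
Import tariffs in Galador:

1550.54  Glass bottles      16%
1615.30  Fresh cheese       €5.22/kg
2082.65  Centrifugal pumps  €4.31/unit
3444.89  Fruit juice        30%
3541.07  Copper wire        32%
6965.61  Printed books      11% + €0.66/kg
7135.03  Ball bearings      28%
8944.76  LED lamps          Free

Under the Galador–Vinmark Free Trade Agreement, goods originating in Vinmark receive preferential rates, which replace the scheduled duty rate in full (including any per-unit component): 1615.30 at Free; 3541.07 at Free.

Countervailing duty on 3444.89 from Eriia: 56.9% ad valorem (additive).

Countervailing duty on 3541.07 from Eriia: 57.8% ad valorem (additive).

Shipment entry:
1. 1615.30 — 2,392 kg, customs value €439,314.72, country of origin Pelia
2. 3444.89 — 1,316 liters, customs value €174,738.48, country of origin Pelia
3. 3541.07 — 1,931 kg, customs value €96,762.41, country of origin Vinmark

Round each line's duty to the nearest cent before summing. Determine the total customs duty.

Line 1 (1615.30, Pelia, 2,392 kg, €439,314.72):
Base rate for 1615.30 is €5.22/kg.
1615.30 has an FTA preferential rate, but origin Pelia is not Vinmark; base rate stands.
Duty = 2,392 × €5.22 = €12,486.24.
Line 2 (3444.89, Pelia, 1,316 liters, €174,738.48):
Base rate for 3444.89 is 30%.
The additional-duty order on 3444.89 targets Eriia, not Pelia; it does not apply.
Duty = €174,738.48 × 30% = €52,421.54.
Line 3 (3541.07, Vinmark, 1,931 kg, €96,762.41):
Base rate for 3541.07 is 32%.
Origin Vinmark qualifies under the Galador–Vinmark agreement and 3541.07 is covered: preferential rate Free applies instead.
The additional-duty order on 3541.07 targets Eriia, not Vinmark; it does not apply.
Duty = €96,762.41 × 0% = €0.00.
Total = €12,486.24 + €52,421.54 + €0.00 = €64,907.78.

€64,907.78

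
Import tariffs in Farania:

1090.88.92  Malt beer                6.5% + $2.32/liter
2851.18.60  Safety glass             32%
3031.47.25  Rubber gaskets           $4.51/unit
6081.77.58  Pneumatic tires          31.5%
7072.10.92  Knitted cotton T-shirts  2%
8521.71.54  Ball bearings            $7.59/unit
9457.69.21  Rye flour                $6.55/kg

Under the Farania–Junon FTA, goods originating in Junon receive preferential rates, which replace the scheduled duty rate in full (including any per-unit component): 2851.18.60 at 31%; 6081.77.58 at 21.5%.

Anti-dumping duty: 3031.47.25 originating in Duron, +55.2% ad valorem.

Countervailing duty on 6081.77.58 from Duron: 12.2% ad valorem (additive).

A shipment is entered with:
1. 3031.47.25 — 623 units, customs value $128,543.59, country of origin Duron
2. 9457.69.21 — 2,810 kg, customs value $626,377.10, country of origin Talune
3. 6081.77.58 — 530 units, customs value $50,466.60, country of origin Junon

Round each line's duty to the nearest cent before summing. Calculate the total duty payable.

Line 1 (3031.47.25, Duron, 623 units, $128,543.59):
Base rate for 3031.47.25 is $4.51/unit.
Additional duty on 3031.47.25 from Duron: +55.2% ad valorem. Applied ad valorem rate = 55.2%.
Duty = $128,543.59 × 55.2% + 623 × $4.51 = $73,765.79.
Line 2 (9457.69.21, Talune, 2,810 kg, $626,377.10):
Base rate for 9457.69.21 is $6.55/kg.
Duty = 2,810 × $6.55 = $18,405.50.
Line 3 (6081.77.58, Junon, 530 units, $50,466.60):
Base rate for 6081.77.58 is 31.5%.
Origin Junon qualifies under the Farania–Junon agreement and 6081.77.58 is covered: preferential rate 21.5% applies instead.
The additional-duty order on 6081.77.58 targets Duron, not Junon; it does not apply.
Duty = $50,466.60 × 21.5% = $10,850.32.
Total = $73,765.79 + $18,405.50 + $10,850.32 = $103,021.61.

$103,021.61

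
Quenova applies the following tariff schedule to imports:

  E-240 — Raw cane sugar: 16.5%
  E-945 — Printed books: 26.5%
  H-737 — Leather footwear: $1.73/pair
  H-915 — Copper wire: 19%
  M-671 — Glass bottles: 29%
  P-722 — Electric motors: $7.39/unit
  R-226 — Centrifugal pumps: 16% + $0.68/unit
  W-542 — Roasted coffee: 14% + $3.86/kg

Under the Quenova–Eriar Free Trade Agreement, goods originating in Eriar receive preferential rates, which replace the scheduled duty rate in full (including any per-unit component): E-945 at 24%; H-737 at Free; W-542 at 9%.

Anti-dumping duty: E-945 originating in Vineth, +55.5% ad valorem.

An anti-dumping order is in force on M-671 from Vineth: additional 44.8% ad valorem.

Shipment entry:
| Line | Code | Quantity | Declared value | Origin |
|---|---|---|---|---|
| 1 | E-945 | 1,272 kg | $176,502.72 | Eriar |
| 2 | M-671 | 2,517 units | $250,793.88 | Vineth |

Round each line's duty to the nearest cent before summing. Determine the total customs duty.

Line 1 (E-945, Eriar, 1,272 kg, $176,502.72):
Base rate for E-945 is 26.5%.
Origin Eriar qualifies under the Quenova–Eriar agreement and E-945 is covered: preferential rate 24% applies instead.
The additional-duty order on E-945 targets Vineth, not Eriar; it does not apply.
Duty = $176,502.72 × 24% = $42,360.65.
Line 2 (M-671, Vineth, 2,517 units, $250,793.88):
Base rate for M-671 is 29%.
Additional duty on M-671 from Vineth: +44.8%. Applied ad valorem rate: 29% + 44.8% = 73.8%.
Duty = $250,793.88 × 73.8% = $185,085.88.
Total = $42,360.65 + $185,085.88 = $227,446.53.

$227,446.53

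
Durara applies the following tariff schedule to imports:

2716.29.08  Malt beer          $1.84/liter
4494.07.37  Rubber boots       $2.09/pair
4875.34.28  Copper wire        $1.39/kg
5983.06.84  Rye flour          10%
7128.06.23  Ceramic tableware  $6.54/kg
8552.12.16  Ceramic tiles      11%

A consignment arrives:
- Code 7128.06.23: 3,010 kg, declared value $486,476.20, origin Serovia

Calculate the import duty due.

Line 1 (7128.06.23, Serovia, 3,010 kg, $486,476.20):
Base rate for 7128.06.23 is $6.54/kg.
Duty = 3,010 × $6.54 = $19,685.40.

$19,685.40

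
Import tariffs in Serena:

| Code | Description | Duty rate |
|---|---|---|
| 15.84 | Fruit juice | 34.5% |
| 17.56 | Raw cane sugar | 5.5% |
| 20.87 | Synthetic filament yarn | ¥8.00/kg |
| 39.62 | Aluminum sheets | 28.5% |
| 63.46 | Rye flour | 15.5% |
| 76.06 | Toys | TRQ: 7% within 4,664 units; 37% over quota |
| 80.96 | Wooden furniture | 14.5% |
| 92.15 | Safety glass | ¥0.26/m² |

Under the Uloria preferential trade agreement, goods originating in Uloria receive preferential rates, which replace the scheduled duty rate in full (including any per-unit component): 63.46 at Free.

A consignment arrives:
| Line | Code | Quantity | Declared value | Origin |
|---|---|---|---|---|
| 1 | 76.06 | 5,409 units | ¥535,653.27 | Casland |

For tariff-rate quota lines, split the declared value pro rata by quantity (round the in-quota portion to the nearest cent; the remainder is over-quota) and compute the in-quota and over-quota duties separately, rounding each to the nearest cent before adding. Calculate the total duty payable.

Line 1 (76.06, Casland, 5,409 units, ¥535,653.27):
Code 76.06 is under a tariff-rate quota (threshold 4,664 units). In-quota: 4,664 units at 7%; over-quota: 745 units at 37%.
Pro-rata value split: in-quota = ¥535,653.27 × 4,664/5,409 = ¥461,875.92; over-quota = ¥535,653.27 − ¥461,875.92 = ¥73,777.35.
In-quota duty = ¥461,875.92 × 7% = ¥32,331.31. Over-quota duty = ¥73,777.35 × 37% = ¥27,297.62.
Line duty = ¥32,331.31 + ¥27,297.62 = ¥59,628.93.

¥59,628.93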